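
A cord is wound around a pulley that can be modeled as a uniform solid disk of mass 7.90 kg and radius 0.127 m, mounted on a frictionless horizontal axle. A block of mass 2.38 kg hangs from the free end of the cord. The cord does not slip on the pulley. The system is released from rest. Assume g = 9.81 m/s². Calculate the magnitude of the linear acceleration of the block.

I = ½MR² = (1/2)(7.90)(0.127)² = 0.06371 kg·m².
Block: mg − T = ma. Pulley: TR = Iα. No-slip: a = αR, so T = (I/R²)a = 3.950·a.
Then mg = (m + 3.950)a, so a = (2.38)(9.81)/(2.38 + 3.950) = 3.688 m/s².

a ≈ 3.69 m/s²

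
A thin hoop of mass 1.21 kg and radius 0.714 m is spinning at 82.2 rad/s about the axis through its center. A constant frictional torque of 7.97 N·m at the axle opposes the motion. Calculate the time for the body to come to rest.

I = MR² = (1.21)(0.714)² = 0.6169 kg·m².
The net torque has magnitude 7.97 N·m, opposing ω.
|α| = τ/I = 7.970/0.6169 = 12.92 rad/s² (deceleration).
0 = ω₀ − |α|t ⇒ t = ω₀/|α| = 82.2/12.92 = 6.362 s.

t ≈ 6.36 s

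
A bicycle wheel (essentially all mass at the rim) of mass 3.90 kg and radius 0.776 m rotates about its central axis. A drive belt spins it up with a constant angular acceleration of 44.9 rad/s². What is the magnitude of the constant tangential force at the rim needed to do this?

F ≈ 136 N

I = MR² = (3.90)(0.776)² = 2.348 kg·m².
The required torque is τ = Iα = (2.348)(44.90) = 105.4 N·m.
A tangential force at the rim gives τ = FR, so F = τ/R = 105.4/0.776 = 135.9 N.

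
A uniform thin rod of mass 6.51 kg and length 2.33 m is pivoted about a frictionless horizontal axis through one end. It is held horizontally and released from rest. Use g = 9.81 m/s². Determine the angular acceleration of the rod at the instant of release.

About the pivot, I = (1/3)ML² = (1/3)(6.51)(2.33)² = 11.78 kg·m².
The weight acts at the center, a distance L/2 = 1.165 m from the pivot; τ = Mg(L/2) = 74.40 N·m.
α = τ/I = 74.40/11.78 = 6.315 rad/s².

α ≈ 6.32 rad/s²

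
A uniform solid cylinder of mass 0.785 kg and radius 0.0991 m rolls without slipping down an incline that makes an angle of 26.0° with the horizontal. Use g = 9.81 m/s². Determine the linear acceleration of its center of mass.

Translation along the incline: Mg sinθ − f = Ma.
Rotation about the center: fR = Iα with I = ½MR². No-slip gives a = αR, so f = (I/R²)a = (1/2)M a.
Substituting: Mg sinθ = (1 + 0.5000)Ma, so a = g sinθ/(1 + 0.5000) = (9.81) sin 26.0° / 1.500 = 2.867 m/s².

a ≈ 2.87 m/s²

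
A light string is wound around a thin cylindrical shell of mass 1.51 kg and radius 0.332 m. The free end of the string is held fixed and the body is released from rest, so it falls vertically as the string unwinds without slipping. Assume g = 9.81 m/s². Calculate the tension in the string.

Translation: Mg − T = Ma. Rotation about the center: TR = Iα with I = MR².
With a = αR: T = (I/R²)a = M a, so Mg = (1 + 1.000)Ma.
a = g/(1 + 1.000) = 9.81/2.000 = 4.905 m/s².
T = 1.000·M·a = (1.000)(1.51)(4.905) = 7.407 N.

T ≈ 7.41 N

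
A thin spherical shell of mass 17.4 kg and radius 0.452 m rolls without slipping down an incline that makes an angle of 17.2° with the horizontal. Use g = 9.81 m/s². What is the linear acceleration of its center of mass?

a ≈ 1.74 m/s²

Translation along the incline: Mg sinθ − f = Ma.
Rotation about the center: fR = Iα with I = (2/3)MR². No-slip gives a = αR, so f = (I/R²)a = (2/3)M a.
Substituting: Mg sinθ = (1 + 0.6667)Ma, so a = g sinθ/(1 + 0.6667) = (9.81) sin 17.2° / 1.667 = 1.741 m/s².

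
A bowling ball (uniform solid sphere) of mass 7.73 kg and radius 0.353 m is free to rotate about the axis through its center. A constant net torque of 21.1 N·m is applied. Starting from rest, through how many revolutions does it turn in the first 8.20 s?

≈ 293 revolutions

I = (2/5)MR² = (2/5)(7.73)(0.353)² = 0.3853 kg·m².
α = τ/I = 21.1/0.3853 = 54.76 rad/s².
θ = ½αt² = ½(54.76)(8.20)² = 1841 rad.
Revolutions = θ/(2π) = 293.0.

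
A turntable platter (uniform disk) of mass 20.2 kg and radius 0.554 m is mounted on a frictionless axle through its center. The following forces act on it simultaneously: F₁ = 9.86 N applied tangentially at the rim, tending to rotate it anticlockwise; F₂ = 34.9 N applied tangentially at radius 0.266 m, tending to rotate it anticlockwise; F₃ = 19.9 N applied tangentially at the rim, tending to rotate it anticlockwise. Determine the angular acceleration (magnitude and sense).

α ≈ 8.31 rad/s², anticlockwise

I = ½MR² = (1/2)(20.2)(0.554)² = 3.100 kg·m².
Taking anticlockwise as positive: τ₁ = +(9.86)(0.554) = +5.462 N·m; τ₂ = +(34.9)(0.266) = +9.283 N·m; τ₃ = +(19.9)(0.554) = +11.02 N·m.
Net torque τ = 25.77 N·m.
α = τ/I = 25.77/3.100 = 8.313 rad/s².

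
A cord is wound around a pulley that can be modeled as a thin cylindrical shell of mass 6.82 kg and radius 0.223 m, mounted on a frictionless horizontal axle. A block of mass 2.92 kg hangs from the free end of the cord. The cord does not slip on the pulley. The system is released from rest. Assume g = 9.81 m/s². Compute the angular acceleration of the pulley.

α ≈ 13.2 rad/s²

I = MR² = (6.82)(0.223)² = 0.3392 kg·m².
Block: mg − T = ma. Pulley: TR = Iα. No-slip: a = αR, so T = (I/R²)a = 6.820·a.
Then mg = (m + 6.820)a, so a = (2.92)(9.81)/(2.92 + 6.820) = 2.941 m/s².
α = a/R = 2.941/0.223 = 13.19 rad/s².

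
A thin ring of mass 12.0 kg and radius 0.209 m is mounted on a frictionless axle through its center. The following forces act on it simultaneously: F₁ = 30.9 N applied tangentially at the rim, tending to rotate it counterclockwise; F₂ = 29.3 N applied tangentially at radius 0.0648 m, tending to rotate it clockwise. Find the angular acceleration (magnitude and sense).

I = MR² = (12.0)(0.209)² = 0.5242 kg·m².
Taking counterclockwise as positive: τ₁ = +(30.9)(0.209) = +6.458 N·m; τ₂ = −(29.3)(0.0648) = −1.899 N·m.
Net torque τ = 4.559 N·m.
α = τ/I = 4.559/0.5242 = 8.698 rad/s².

α ≈ 8.70 rad/s², counterclockwise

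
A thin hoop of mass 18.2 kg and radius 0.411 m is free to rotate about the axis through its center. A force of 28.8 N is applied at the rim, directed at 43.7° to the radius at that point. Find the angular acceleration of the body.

α ≈ 2.66 rad/s²

I = MR² = (18.2)(0.411)² = 3.074 kg·m².
Only the tangential component produces torque: τ = F R sinθ = (28.8)(0.411) sin 43.7° = 8.178 N·m.
From τ = Iα: α = 8.178/3.074 = 2.660 rad/s².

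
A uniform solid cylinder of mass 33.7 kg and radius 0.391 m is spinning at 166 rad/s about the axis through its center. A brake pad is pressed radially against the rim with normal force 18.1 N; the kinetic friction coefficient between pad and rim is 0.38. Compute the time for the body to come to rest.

t ≈ 159 s

I = ½MR² = (1/2)(33.7)(0.391)² = 2.576 kg·m².
Friction force f = μN = (0.38)(18.1) = 6.878 N at the rim; torque magnitude τ = fR = 2.689 N·m, opposing ω.
|α| = τ/I = 2.689/2.576 = 1.044 rad/s² (deceleration).
0 = ω₀ − |α|t ⇒ t = ω₀/|α| = 166/1.044 = 159.0 s.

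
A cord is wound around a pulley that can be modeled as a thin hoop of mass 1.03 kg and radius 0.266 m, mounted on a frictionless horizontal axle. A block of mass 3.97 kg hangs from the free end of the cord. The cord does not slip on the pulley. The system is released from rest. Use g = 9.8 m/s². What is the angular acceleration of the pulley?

α ≈ 29.3 rad/s²

I = MR² = (1.03)(0.266)² = 0.07288 kg·m².
Block: mg − T = ma. Pulley: TR = Iα. No-slip: a = αR, so T = (I/R²)a = 1.030·a.
Then mg = (m + 1.030)a, so a = (3.97)(9.8)/(3.97 + 1.030) = 7.781 m/s².
α = a/R = 7.781/0.266 = 29.25 rad/s².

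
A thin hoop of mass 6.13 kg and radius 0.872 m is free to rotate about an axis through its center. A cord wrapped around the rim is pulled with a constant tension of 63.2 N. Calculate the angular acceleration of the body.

α ≈ 11.8 rad/s²

I = MR² = (6.13)(0.872)² = 4.661 kg·m².
τ = F R = (63.2)(0.872) = 55.11 N·m.
Newton's second law for rotation, τ = Iα, gives α = τ/I = 55.11/4.661 = 11.82 rad/s².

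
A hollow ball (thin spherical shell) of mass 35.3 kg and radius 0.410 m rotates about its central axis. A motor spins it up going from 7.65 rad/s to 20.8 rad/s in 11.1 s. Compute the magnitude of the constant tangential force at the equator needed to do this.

F ≈ 11.4 N

I = (2/3)MR² = (2/3)(35.3)(0.410)² = 3.956 kg·m².
α = Δω/Δt = (20.8 − 7.65)/11.1 = 1.185 rad/s².
The required torque is τ = Iα = (3.956)(1.185) = 4.687 N·m.
A tangential force at the equator gives τ = FR, so F = τ/R = 4.687/0.410 = 11.43 N.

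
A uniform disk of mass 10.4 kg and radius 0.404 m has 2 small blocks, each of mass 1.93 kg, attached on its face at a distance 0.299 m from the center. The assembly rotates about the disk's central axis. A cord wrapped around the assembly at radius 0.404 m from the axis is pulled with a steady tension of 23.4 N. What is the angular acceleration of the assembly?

α ≈ 7.92 rad/s²

I_disk = ½MR² = ½(10.4)(0.404)² = 0.8487 kg·m².
I_blocks = 2·m·r² = 2(1.93)(0.299)² = 0.3451 kg·m².
Total I = 1.194 kg·m².
τ = F r = (23.4)(0.404) = 9.454 N·m.
α = τ/I = 9.454/1.194 = 7.919 rad/s².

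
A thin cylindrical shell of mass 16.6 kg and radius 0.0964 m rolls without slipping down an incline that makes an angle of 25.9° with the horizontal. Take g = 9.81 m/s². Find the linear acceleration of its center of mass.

Translation along the incline: Mg sinθ − f = Ma.
Rotation about the center: fR = Iα with I = MR². No-slip gives a = αR, so f = (I/R²)a = M a.
Substituting: Mg sinθ = (1 + 1.000)Ma, so a = g sinθ/(1 + 1.000) = (9.81) sin 25.9° / 2.000 = 2.143 m/s².

a ≈ 2.14 m/s²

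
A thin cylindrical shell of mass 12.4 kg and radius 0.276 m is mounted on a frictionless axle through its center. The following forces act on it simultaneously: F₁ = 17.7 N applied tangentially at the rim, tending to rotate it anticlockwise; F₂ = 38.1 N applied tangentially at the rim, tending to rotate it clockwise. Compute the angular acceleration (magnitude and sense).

α ≈ 5.96 rad/s², clockwise

I = MR² = (12.4)(0.276)² = 0.9446 kg·m².
Taking anticlockwise as positive: τ₁ = +(17.7)(0.276) = +4.885 N·m; τ₂ = −(38.1)(0.276) = −10.52 N·m.
Net torque τ = -5.630 N·m.
α = τ/I = -5.630/0.9446 = -5.961 rad/s².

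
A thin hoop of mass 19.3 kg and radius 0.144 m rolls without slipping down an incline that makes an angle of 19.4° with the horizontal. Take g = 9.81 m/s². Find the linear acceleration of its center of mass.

Translation along the incline: Mg sinθ − f = Ma.
Rotation about the center: fR = Iα with I = MR². No-slip gives a = αR, so f = (I/R²)a = M a.
Substituting: Mg sinθ = (1 + 1.000)Ma, so a = g sinθ/(1 + 1.000) = (9.81) sin 19.4° / 2.000 = 1.629 m/s².

a ≈ 1.63 m/s²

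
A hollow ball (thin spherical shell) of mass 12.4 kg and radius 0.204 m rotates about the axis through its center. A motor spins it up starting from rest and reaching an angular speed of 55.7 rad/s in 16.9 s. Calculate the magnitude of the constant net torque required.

τ ≈ 1.13 N·m

I = (2/3)MR² = (2/3)(12.4)(0.204)² = 0.3440 kg·m².
α = Δω/Δt = (55.7 − 0)/16.9 = 3.296 rad/s².
τ = Iα = (0.3440)(3.296) = 1.134 N·m.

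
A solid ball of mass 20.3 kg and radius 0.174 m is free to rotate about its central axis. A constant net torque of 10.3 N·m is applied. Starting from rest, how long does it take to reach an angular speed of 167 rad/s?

I = (2/5)MR² = (2/5)(20.3)(0.174)² = 0.2458 kg·m².
α = τ/I = 10.3/0.2458 = 41.90 rad/s².
ω = αt ⇒ t = ω/α = 167/41.90 = 3.986 s.

t ≈ 3.99 s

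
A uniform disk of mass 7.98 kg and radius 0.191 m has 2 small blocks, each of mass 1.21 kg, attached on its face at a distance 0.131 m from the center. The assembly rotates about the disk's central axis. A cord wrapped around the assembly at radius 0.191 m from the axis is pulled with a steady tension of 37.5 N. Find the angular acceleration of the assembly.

α ≈ 38.3 rad/s²

I_disk = ½MR² = ½(7.98)(0.191)² = 0.1456 kg·m².
I_blocks = 2·m·r² = 2(1.21)(0.131)² = 0.04153 kg·m².
Total I = 0.1871 kg·m².
τ = F r = (37.5)(0.191) = 7.163 N·m.
α = τ/I = 7.163/0.1871 = 38.28 rad/s².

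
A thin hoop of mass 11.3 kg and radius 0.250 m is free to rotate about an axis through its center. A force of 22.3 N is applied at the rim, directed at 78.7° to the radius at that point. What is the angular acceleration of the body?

I = MR² = (11.3)(0.250)² = 0.7063 kg·m².
Only the tangential component produces torque: τ = F R sinθ = (22.3)(0.250) sin 78.7° = 5.467 N·m.
From τ = Iα: α = 5.467/0.7063 = 7.741 rad/s².

α ≈ 7.74 rad/s²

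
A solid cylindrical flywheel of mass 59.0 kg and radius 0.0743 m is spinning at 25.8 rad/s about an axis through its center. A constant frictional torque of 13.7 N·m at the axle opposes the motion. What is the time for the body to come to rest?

I = ½MR² = (1/2)(59.0)(0.0743)² = 0.1629 kg·m².
The net torque has magnitude 13.7 N·m, opposing ω.
|α| = τ/I = 13.70/0.1629 = 84.12 rad/s² (deceleration).
0 = ω₀ − |α|t ⇒ t = ω₀/|α| = 25.8/84.12 = 0.3067 s.

t ≈ 0.307 s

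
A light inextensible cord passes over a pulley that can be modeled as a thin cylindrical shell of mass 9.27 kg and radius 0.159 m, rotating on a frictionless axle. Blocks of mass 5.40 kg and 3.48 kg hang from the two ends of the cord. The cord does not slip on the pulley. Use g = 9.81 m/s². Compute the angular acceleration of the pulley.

I = MR² = (9.27)(0.159)² = 0.2344 kg·m².
Heavier block: m₁g − T₁ = m₁a. Lighter block: T₂ − m₂g = m₂a.
Pulley: (T₁ − T₂)R = Iα = I(a/R), so T₁ − T₂ = (I/R²)a = 1·M_p a = 9.270·a.
Adding the three: (m₁ − m₂)g = (m₁ + m₂ + 9.270)a, so a = (5.40 − 3.48)(9.81)/(5.40 + 3.48 + 9.270) = 1.038 m/s².
α = a/R = 1.038/0.159 = 6.527 rad/s².

α ≈ 6.53 rad/s²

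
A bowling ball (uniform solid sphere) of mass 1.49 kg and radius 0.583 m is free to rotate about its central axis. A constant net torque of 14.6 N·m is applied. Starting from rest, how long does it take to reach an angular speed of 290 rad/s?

I = (2/5)MR² = (2/5)(1.49)(0.583)² = 0.2026 kg·m².
α = τ/I = 14.6/0.2026 = 72.07 rad/s².
ω = αt ⇒ t = ω/α = 290/72.07 = 4.024 s.

t ≈ 4.02 s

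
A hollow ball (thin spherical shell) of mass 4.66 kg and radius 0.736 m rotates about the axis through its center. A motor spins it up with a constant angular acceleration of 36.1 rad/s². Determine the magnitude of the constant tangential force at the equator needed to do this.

I = (2/3)MR² = (2/3)(4.66)(0.736)² = 1.683 kg·m².
The required torque is τ = Iα = (1.683)(36.10) = 60.75 N·m.
A tangential force at the equator gives τ = FR, so F = τ/R = 60.75/0.736 = 82.54 N.

F ≈ 82.5 N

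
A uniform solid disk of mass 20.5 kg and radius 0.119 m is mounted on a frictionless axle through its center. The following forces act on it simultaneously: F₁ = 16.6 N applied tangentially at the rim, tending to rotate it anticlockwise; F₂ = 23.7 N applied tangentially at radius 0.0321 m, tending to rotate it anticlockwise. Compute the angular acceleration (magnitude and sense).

α ≈ 18.9 rad/s², anticlockwise

I = ½MR² = (1/2)(20.5)(0.119)² = 0.1452 kg·m².
Taking anticlockwise as positive: τ₁ = +(16.6)(0.119) = +1.975 N·m; τ₂ = +(23.7)(0.0321) = +0.7608 N·m.
Net torque τ = 2.736 N·m.
α = τ/I = 2.736/0.1452 = 18.85 rad/s².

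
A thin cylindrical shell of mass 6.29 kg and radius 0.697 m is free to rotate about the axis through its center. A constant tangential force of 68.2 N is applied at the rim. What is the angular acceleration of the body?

α ≈ 15.6 rad/s²

I = MR² = (6.29)(0.697)² = 3.056 kg·m².
τ = F R = (68.2)(0.697) = 47.54 N·m.
Newton's second law for rotation, τ = Iα, gives α = τ/I = 47.54/3.056 = 15.56 rad/s².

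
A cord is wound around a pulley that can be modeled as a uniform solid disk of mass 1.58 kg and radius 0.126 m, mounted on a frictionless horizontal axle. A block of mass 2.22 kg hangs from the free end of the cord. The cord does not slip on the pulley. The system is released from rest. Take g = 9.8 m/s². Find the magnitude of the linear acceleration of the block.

a ≈ 7.23 m/s²

I = ½MR² = (1/2)(1.58)(0.126)² = 0.01254 kg·m².
Block: mg − T = ma. Pulley: TR = Iα. No-slip: a = αR, so T = (I/R²)a = 0.7900·a.
Then mg = (m + 0.7900)a, so a = (2.22)(9.8)/(2.22 + 0.7900) = 7.228 m/s².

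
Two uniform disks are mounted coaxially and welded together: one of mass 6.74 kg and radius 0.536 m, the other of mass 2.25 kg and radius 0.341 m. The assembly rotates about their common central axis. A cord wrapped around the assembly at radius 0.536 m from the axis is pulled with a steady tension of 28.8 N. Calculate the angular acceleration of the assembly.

I = ½M₁R₁² + ½M₂R₂² = ½(6.74)(0.536)² + ½(2.25)(0.341)² = 1.099 kg·m².
τ = F r = (28.8)(0.536) = 15.44 N·m.
α = τ/I = 15.44/1.099 = 14.05 rad/s².

α ≈ 14.0 rad/s²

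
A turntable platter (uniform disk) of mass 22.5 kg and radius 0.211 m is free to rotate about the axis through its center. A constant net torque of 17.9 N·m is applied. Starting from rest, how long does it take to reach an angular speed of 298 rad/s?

I = ½MR² = (1/2)(22.5)(0.211)² = 0.5009 kg·m².
α = τ/I = 17.9/0.5009 = 35.74 rad/s².
ω = αt ⇒ t = ω/α = 298/35.74 = 8.338 s.

t ≈ 8.34 s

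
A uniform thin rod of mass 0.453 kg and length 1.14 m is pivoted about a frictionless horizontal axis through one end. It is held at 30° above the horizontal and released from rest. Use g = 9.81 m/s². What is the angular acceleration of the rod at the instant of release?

α ≈ 11.2 rad/s²

About the pivot, I = (1/3)ML² = (1/3)(0.453)(1.14)² = 0.1962 kg·m².
The weight acts at the center, a distance L/2 = 0.5700 m from the pivot; τ = Mg(L/2) cos 30° = 2.194 N·m.
α = τ/I = 2.194/0.1962 = 11.18 rad/s².
(Equivalently α = (3g/(2L)) cos 30° = 11.18 rad/s².)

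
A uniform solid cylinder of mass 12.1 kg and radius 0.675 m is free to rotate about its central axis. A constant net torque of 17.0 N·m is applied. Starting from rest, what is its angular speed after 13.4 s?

I = ½MR² = (1/2)(12.1)(0.675)² = 2.757 kg·m².
α = τ/I = 17.0/2.757 = 6.167 rad/s².
ω = ω₀ + αt = 0 + (6.167)(13.4) = 82.64 rad/s.

ω ≈ 82.6 rad/s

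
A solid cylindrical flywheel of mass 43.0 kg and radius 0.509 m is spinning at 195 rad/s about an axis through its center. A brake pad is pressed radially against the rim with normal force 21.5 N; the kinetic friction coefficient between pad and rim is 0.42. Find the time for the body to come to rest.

t ≈ 236 s

I = ½MR² = (1/2)(43.0)(0.509)² = 5.570 kg·m².
Friction force f = μN = (0.42)(21.5) = 9.030 N at the rim; torque magnitude τ = fR = 4.596 N·m, opposing ω.
|α| = τ/I = 4.596/5.570 = 0.8251 rad/s² (deceleration).
0 = ω₀ − |α|t ⇒ t = ω₀/|α| = 195/0.8251 = 236.3 s.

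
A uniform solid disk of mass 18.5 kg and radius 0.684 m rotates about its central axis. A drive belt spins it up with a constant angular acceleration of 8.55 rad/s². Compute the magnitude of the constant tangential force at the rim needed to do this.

F ≈ 54.1 N

I = ½MR² = (1/2)(18.5)(0.684)² = 4.328 kg·m².
The required torque is τ = Iα = (4.328)(8.550) = 37.00 N·m.
A tangential force at the rim gives τ = FR, so F = τ/R = 37.00/0.684 = 54.10 N.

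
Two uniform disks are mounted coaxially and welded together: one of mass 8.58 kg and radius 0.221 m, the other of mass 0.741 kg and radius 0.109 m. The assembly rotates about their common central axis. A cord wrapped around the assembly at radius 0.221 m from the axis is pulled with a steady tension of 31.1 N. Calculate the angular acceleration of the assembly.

α ≈ 32.1 rad/s²

I = ½M₁R₁² + ½M₂R₂² = ½(8.58)(0.221)² + ½(0.741)(0.109)² = 0.2139 kg·m².
τ = F r = (31.1)(0.221) = 6.873 N·m.
α = τ/I = 6.873/0.2139 = 32.13 rad/s².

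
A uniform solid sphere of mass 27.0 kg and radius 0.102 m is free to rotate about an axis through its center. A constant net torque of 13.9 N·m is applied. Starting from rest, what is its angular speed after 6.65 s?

ω ≈ 823 rad/s

I = (2/5)MR² = (2/5)(27.0)(0.102)² = 0.1124 kg·m².
α = τ/I = 13.9/0.1124 = 123.7 rad/s².
ω = ω₀ + αt = 0 + (123.7)(6.65) = 822.6 rad/s.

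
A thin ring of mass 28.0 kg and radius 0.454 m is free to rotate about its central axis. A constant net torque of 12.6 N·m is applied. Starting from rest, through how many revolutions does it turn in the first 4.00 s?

I = MR² = (28.0)(0.454)² = 5.771 kg·m².
α = τ/I = 12.6/5.771 = 2.183 rad/s².
θ = ½αt² = ½(2.183)(4.00)² = 17.47 rad.
Revolutions = θ/(2π) = 2.780.

≈ 2.78 revolutions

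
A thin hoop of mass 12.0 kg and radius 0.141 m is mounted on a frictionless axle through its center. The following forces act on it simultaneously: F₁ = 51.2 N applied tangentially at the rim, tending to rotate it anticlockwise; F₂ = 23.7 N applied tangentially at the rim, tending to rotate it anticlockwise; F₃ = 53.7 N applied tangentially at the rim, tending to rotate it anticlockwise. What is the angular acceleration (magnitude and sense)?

α ≈ 76.0 rad/s², anticlockwise

I = MR² = (12.0)(0.141)² = 0.2386 kg·m².
Taking anticlockwise as positive: τ₁ = +(51.2)(0.141) = +7.219 N·m; τ₂ = +(23.7)(0.141) = +3.342 N·m; τ₃ = +(53.7)(0.141) = +7.572 N·m.
Net torque τ = 18.13 N·m.
α = τ/I = 18.13/0.2386 = 76.00 rad/s².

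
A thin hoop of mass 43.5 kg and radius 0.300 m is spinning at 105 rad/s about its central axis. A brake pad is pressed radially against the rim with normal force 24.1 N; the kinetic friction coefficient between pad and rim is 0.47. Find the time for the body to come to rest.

t ≈ 121 s

I = MR² = (43.5)(0.300)² = 3.915 kg·m².
Friction force f = μN = (0.47)(24.1) = 11.33 N at the rim; torque magnitude τ = fR = 3.398 N·m, opposing ω.
|α| = τ/I = 3.398/3.915 = 0.8680 rad/s² (deceleration).
0 = ω₀ − |α|t ⇒ t = ω₀/|α| = 105/0.8680 = 121.0 s.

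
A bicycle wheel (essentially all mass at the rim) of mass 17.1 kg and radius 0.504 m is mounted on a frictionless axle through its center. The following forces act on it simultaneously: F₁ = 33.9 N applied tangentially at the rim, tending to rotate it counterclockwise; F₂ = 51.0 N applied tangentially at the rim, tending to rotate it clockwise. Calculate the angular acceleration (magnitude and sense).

I = MR² = (17.1)(0.504)² = 4.344 kg·m².
Taking counterclockwise as positive: τ₁ = +(33.9)(0.504) = +17.09 N·m; τ₂ = −(51.0)(0.504) = −25.70 N·m.
Net torque τ = -8.618 N·m.
α = τ/I = -8.618/4.344 = -1.984 rad/s².

α ≈ 1.98 rad/s², clockwise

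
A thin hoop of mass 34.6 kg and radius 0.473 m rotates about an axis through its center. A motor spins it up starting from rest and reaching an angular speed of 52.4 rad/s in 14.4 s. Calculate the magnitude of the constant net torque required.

τ ≈ 28.2 N·m

I = MR² = (34.6)(0.473)² = 7.741 kg·m².
α = Δω/Δt = (52.4 − 0)/14.4 = 3.639 rad/s².
τ = Iα = (7.741)(3.639) = 28.17 N·m.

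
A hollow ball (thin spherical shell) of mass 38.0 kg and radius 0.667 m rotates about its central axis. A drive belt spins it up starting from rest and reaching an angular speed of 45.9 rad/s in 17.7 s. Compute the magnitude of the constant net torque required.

I = (2/3)MR² = (2/3)(38.0)(0.667)² = 11.27 kg·m².
α = Δω/Δt = (45.9 − 0)/17.7 = 2.593 rad/s².
τ = Iα = (11.27)(2.593) = 29.23 N·m.

τ ≈ 29.2 N·m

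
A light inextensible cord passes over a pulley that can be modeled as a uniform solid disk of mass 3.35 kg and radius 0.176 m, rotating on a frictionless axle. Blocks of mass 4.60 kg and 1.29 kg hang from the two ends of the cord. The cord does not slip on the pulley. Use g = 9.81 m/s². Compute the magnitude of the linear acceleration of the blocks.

a ≈ 4.29 m/s²

I = ½MR² = (1/2)(3.35)(0.176)² = 0.05188 kg·m².
Heavier block: m₁g − T₁ = m₁a. Lighter block: T₂ − m₂g = m₂a.
Pulley: (T₁ − T₂)R = Iα = I(a/R), so T₁ − T₂ = (I/R²)a = (1/2)M_p a = 1.675·a.
Adding the three: (m₁ − m₂)g = (m₁ + m₂ + 1.675)a, so a = (4.60 − 1.29)(9.81)/(4.60 + 1.29 + 1.675) = 4.292 m/s².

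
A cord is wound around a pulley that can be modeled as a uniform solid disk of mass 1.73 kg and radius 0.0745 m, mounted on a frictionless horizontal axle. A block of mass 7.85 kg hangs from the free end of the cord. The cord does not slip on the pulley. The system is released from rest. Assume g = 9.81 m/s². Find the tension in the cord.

I = ½MR² = (1/2)(1.73)(0.0745)² = 0.004801 kg·m².
Block: mg − T = ma. Pulley: TR = Iα. No-slip: a = αR, so T = (I/R²)a = 0.8650·a.
Then mg = (m + 0.8650)a, so a = (7.85)(9.81)/(7.85 + 0.8650) = 8.836 m/s².
T = 0.8650·a = 7.643 N.

T ≈ 7.64 N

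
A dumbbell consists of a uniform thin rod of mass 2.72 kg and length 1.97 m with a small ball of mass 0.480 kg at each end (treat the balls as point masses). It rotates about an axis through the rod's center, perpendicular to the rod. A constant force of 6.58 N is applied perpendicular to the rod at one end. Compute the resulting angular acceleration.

α ≈ 3.58 rad/s²

I_rod = (1/12)ML² = (1/12)(2.72)(1.97)² = 0.8797 kg·m².
I_balls = 2·m·(L/2)² = 2(0.480)(0.9850)² = 0.9314 kg·m².
Total I = 1.811 kg·m².
τ = F·(L/2) = (6.58)(0.985) = 6.481 N·m.
α = τ/I = 6.481/1.811 = 3.579 rad/s².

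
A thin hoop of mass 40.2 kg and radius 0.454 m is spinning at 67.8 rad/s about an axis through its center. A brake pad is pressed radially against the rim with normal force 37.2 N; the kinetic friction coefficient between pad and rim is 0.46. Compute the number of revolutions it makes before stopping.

≈ 390 revolutions

I = MR² = (40.2)(0.454)² = 8.286 kg·m².
Friction force f = μN = (0.46)(37.2) = 17.11 N at the rim; torque magnitude τ = fR = 7.769 N·m, opposing ω.
|α| = τ/I = 7.769/8.286 = 0.9376 rad/s² (deceleration).
ω² = ω₀² − 2|α|θ with ω = 0 ⇒ θ = ω₀²/(2|α|) = 2451 rad = 390.1 rev.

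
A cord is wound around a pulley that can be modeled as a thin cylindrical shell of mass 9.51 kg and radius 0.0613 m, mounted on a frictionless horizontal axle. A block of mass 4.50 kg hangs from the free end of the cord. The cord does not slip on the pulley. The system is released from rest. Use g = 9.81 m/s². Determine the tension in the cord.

I = MR² = (9.51)(0.0613)² = 0.03574 kg·m².
Block: mg − T = ma. Pulley: TR = Iα. No-slip: a = αR, so T = (I/R²)a = 9.510·a.
Then mg = (m + 9.510)a, so a = (4.50)(9.81)/(4.50 + 9.510) = 3.151 m/s².
T = 9.510·a = 29.97 N.

T ≈ 30.0 N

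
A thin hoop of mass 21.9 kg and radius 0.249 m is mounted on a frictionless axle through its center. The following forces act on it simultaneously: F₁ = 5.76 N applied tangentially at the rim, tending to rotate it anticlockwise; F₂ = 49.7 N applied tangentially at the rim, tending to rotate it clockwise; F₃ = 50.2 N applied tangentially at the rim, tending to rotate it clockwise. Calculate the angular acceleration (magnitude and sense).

α ≈ 17.3 rad/s², clockwise

I = MR² = (21.9)(0.249)² = 1.358 kg·m².
Taking anticlockwise as positive: τ₁ = +(5.76)(0.249) = +1.434 N·m; τ₂ = −(49.7)(0.249) = −12.38 N·m; τ₃ = −(50.2)(0.249) = −12.50 N·m.
Net torque τ = -23.44 N·m.
α = τ/I = -23.44/1.358 = -17.26 rad/s².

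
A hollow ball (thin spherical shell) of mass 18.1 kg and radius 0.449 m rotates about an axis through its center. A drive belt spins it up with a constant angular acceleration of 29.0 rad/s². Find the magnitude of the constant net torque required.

τ ≈ 70.5 N·m

I = (2/3)MR² = (2/3)(18.1)(0.449)² = 2.433 kg·m².
τ = Iα = (2.433)(29.00) = 70.55 N·m.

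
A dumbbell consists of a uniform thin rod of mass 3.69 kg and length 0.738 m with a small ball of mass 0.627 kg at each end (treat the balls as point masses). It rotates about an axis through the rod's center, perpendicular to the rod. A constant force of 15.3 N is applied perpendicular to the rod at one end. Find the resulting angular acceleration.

I_rod = (1/12)ML² = (1/12)(3.69)(0.738)² = 0.1675 kg·m².
I_balls = 2·m·(L/2)² = 2(0.627)(0.3690)² = 0.1707 kg·m².
Total I = 0.3382 kg·m².
τ = F·(L/2) = (15.3)(0.369) = 5.646 N·m.
α = τ/I = 5.646/0.3382 = 16.69 rad/s².

α ≈ 16.7 rad/s²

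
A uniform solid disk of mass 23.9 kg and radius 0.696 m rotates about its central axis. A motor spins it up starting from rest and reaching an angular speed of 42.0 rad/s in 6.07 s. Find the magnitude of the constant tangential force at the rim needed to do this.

I = ½MR² = (1/2)(23.9)(0.696)² = 5.789 kg·m².
α = Δω/Δt = (42.0 − 0)/6.07 = 6.919 rad/s².
The required torque is τ = Iα = (5.789)(6.919) = 40.05 N·m.
A tangential force at the rim gives τ = FR, so F = τ/R = 40.05/0.696 = 57.55 N.

F ≈ 57.5 N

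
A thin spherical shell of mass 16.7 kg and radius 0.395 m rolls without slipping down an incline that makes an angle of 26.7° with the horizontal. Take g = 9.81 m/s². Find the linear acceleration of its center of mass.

a ≈ 2.64 m/s²

Translation along the incline: Mg sinθ − f = Ma.
Rotation about the center: fR = Iα with I = (2/3)MR². No-slip gives a = αR, so f = (I/R²)a = (2/3)M a.
Substituting: Mg sinθ = (1 + 0.6667)Ma, so a = g sinθ/(1 + 0.6667) = (9.81) sin 26.7° / 1.667 = 2.645 m/s².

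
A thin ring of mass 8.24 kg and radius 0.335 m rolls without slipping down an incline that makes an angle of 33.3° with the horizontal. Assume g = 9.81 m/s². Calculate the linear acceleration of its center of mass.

a ≈ 2.69 m/s²

Translation along the incline: Mg sinθ − f = Ma.
Rotation about the center: fR = Iα with I = MR². No-slip gives a = αR, so f = (I/R²)a = M a.
Substituting: Mg sinθ = (1 + 1.000)Ma, so a = g sinθ/(1 + 1.000) = (9.81) sin 33.3° / 2.000 = 2.693 m/s².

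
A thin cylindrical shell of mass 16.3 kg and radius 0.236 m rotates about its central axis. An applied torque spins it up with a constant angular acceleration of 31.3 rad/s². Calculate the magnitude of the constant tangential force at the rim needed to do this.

F ≈ 120 N

I = MR² = (16.3)(0.236)² = 0.9078 kg·m².
The required torque is τ = Iα = (0.9078)(31.30) = 28.42 N·m.
A tangential force at the rim gives τ = FR, so F = τ/R = 28.42/0.236 = 120.4 N.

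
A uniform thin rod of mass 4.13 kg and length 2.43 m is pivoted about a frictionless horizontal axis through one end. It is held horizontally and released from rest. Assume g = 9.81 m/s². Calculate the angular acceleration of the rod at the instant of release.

α ≈ 6.06 rad/s²

About the pivot, I = (1/3)ML² = (1/3)(4.13)(2.43)² = 8.129 kg·m².
The weight acts at the center, a distance L/2 = 1.215 m from the pivot; τ = Mg(L/2) = 49.23 N·m.
α = τ/I = 49.23/8.129 = 6.056 rad/s².
(Equivalently α = (3g/(2L)) = 6.056 rad/s².)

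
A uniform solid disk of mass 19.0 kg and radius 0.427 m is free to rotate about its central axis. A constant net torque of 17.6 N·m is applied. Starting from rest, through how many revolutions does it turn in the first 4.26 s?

≈ 14.7 revolutions

I = ½MR² = (1/2)(19.0)(0.427)² = 1.732 kg·m².
α = τ/I = 17.6/1.732 = 10.16 rad/s².
θ = ½αt² = ½(10.16)(4.26)² = 92.20 rad.
Revolutions = θ/(2π) = 14.67.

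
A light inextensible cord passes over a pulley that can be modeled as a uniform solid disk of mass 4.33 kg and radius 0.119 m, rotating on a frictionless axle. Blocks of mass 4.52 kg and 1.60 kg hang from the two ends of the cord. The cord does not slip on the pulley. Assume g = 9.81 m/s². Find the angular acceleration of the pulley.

α ≈ 29.1 rad/s²

I = ½MR² = (1/2)(4.33)(0.119)² = 0.03066 kg·m².
Heavier block: m₁g − T₁ = m₁a. Lighter block: T₂ − m₂g = m₂a.
Pulley: (T₁ − T₂)R = Iα = I(a/R), so T₁ − T₂ = (I/R²)a = (1/2)M_p a = 2.165·a.
Adding the three: (m₁ − m₂)g = (m₁ + m₂ + 2.165)a, so a = (4.52 − 1.60)(9.81)/(4.52 + 1.60 + 2.165) = 3.457 m/s².
α = a/R = 3.457/0.119 = 29.05 rad/s².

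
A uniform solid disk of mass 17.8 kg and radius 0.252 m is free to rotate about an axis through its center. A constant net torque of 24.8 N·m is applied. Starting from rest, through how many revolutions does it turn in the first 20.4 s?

I = ½MR² = (1/2)(17.8)(0.252)² = 0.5652 kg·m².
α = τ/I = 24.8/0.5652 = 43.88 rad/s².
θ = ½αt² = ½(43.88)(20.4)² = 9130 rad.
Revolutions = θ/(2π) = 1453.

≈ 1450 revolutions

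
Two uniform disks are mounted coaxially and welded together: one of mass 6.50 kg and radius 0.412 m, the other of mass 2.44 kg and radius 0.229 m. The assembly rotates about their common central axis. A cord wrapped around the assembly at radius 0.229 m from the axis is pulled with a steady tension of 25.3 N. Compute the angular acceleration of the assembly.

I = ½M₁R₁² + ½M₂R₂² = ½(6.50)(0.412)² + ½(2.44)(0.229)² = 0.6156 kg·m².
τ = F r = (25.3)(0.229) = 5.794 N·m.
α = τ/I = 5.794/0.6156 = 9.411 rad/s².

α ≈ 9.41 rad/s²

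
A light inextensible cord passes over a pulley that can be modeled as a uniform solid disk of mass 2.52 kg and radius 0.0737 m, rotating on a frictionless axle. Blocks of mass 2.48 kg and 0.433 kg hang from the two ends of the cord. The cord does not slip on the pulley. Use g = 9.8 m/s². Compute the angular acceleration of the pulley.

I = ½MR² = (1/2)(2.52)(0.0737)² = 0.006844 kg·m².
Heavier block: m₁g − T₁ = m₁a. Lighter block: T₂ − m₂g = m₂a.
Pulley: (T₁ − T₂)R = Iα = I(a/R), so T₁ − T₂ = (I/R²)a = (1/2)M_p a = 1.260·a.
Adding the three: (m₁ − m₂)g = (m₁ + m₂ + 1.260)a, so a = (2.48 − 0.433)(9.8)/(2.48 + 0.433 + 1.260) = 4.807 m/s².
α = a/R = 4.807/0.0737 = 65.23 rad/s².

α ≈ 65.2 rad/s²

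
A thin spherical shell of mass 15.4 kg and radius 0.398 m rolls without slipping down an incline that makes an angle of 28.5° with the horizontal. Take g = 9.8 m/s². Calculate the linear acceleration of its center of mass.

a ≈ 2.81 m/s²

Translation along the incline: Mg sinθ − f = Ma.
Rotation about the center: fR = Iα with I = (2/3)MR². No-slip gives a = αR, so f = (I/R²)a = (2/3)M a.
Substituting: Mg sinθ = (1 + 0.6667)Ma, so a = g sinθ/(1 + 0.6667) = (9.8) sin 28.5° / 1.667 = 2.806 m/s².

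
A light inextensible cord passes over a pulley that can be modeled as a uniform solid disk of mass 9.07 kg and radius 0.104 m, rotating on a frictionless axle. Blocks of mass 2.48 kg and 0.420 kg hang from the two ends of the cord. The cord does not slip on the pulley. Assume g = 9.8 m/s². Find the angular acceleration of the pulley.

α ≈ 26.1 rad/s²

I = ½MR² = (1/2)(9.07)(0.104)² = 0.04905 kg·m².
Heavier block: m₁g − T₁ = m₁a. Lighter block: T₂ − m₂g = m₂a.
Pulley: (T₁ − T₂)R = Iα = I(a/R), so T₁ − T₂ = (I/R²)a = (1/2)M_p a = 4.535·a.
Adding the three: (m₁ − m₂)g = (m₁ + m₂ + 4.535)a, so a = (2.48 − 0.420)(9.8)/(2.48 + 0.420 + 4.535) = 2.715 m/s².
α = a/R = 2.715/0.104 = 26.11 rad/s².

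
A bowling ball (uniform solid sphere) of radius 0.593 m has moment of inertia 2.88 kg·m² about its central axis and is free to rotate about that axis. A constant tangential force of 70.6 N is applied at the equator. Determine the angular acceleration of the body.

τ = F R = (70.6)(0.593) = 41.87 N·m.
From τ = Iα: α = 41.87/2.880 = 14.54 rad/s².

α ≈ 14.5 rad/s²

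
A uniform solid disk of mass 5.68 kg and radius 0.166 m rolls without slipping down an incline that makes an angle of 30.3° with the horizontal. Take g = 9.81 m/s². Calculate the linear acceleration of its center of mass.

a ≈ 3.30 m/s²

Translation along the incline: Mg sinθ − f = Ma.
Rotation about the center: fR = Iα with I = ½MR². No-slip gives a = αR, so f = (I/R²)a = (1/2)M a.
Substituting: Mg sinθ = (1 + 0.5000)Ma, so a = g sinθ/(1 + 0.5000) = (9.81) sin 30.3° / 1.500 = 3.300 m/s².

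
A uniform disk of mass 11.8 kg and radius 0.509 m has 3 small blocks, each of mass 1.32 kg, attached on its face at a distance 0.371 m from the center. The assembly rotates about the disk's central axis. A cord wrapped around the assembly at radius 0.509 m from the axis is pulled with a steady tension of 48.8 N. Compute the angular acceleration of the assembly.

α ≈ 12.0 rad/s²

I_disk = ½MR² = ½(11.8)(0.509)² = 1.529 kg·m².
I_blocks = 3·m·r² = 3(1.32)(0.371)² = 0.5451 kg·m².
Total I = 2.074 kg·m².
τ = F r = (48.8)(0.509) = 24.84 N·m.
α = τ/I = 24.84/2.074 = 11.98 rad/s².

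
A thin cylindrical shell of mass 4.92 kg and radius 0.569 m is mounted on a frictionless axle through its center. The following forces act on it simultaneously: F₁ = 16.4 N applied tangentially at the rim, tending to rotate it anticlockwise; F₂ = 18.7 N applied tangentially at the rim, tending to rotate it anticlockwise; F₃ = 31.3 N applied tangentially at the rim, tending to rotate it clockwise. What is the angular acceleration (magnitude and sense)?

I = MR² = (4.92)(0.569)² = 1.593 kg·m².
Taking anticlockwise as positive: τ₁ = +(16.4)(0.569) = +9.332 N·m; τ₂ = +(18.7)(0.569) = +10.64 N·m; τ₃ = −(31.3)(0.569) = −17.81 N·m.
Net torque τ = 2.162 N·m.
α = τ/I = 2.162/1.593 = 1.357 rad/s².

α ≈ 1.36 rad/s², anticlockwise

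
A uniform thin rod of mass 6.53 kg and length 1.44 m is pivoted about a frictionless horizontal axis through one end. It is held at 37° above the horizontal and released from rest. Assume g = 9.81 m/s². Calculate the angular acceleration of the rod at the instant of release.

α ≈ 8.16 rad/s²

About the pivot, I = (1/3)ML² = (1/3)(6.53)(1.44)² = 4.514 kg·m².
The weight acts at the center, a distance L/2 = 0.7200 m from the pivot; τ = Mg(L/2) cos 37° = 36.84 N·m.
α = τ/I = 36.84/4.514 = 8.161 rad/s².
(Equivalently α = (3g/(2L)) cos 37° = 8.161 rad/s².)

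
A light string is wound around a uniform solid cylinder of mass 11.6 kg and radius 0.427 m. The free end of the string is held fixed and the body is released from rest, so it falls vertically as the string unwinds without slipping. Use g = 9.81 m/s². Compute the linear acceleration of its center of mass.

Translation: Mg − T = Ma. Rotation about the center: TR = Iα with I = ½MR².
With a = αR: T = (I/R²)a = (1/2)M a, so Mg = (1 + 0.5000)Ma.
a = g/(1 + 0.5000) = 9.81/1.500 = 6.540 m/s².

a ≈ 6.54 m/s²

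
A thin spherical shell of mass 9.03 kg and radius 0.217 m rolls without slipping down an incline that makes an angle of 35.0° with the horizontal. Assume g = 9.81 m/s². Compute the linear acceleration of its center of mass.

a ≈ 3.38 m/s²

Translation along the incline: Mg sinθ − f = Ma.
Rotation about the center: fR = Iα with I = (2/3)MR². No-slip gives a = αR, so f = (I/R²)a = (2/3)M a.
Substituting: Mg sinθ = (1 + 0.6667)Ma, so a = g sinθ/(1 + 0.6667) = (9.81) sin 35.0° / 1.667 = 3.376 m/s².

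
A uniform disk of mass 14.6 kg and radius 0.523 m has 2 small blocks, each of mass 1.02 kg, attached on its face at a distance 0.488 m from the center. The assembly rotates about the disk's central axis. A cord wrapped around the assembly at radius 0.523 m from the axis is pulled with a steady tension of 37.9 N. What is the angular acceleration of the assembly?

α ≈ 7.98 rad/s²

I_disk = ½MR² = ½(14.6)(0.523)² = 1.997 kg·m².
I_blocks = 2·m·r² = 2(1.02)(0.488)² = 0.4858 kg·m².
Total I = 2.483 kg·m².
τ = F r = (37.9)(0.523) = 19.82 N·m.
α = τ/I = 19.82/2.483 = 7.984 rad/s².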